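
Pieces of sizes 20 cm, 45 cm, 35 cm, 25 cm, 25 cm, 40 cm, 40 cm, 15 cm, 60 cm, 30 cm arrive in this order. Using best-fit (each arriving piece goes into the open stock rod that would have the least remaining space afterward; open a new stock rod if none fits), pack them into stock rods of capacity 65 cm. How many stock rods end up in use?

6

  20 → stock rod 1 (new)  [load 20/65]
  45 → stock rod 1  [load 65/65]
  35 → stock rod 2 (new)  [load 35/65]
  25 → stock rod 2  [load 60/65]
  25 → stock rod 3 (new)  [load 25/65]
  40 → stock rod 3  [load 65/65]
  40 → stock rod 4 (new)  [load 40/65]
  15 → stock rod 4  [load 55/65]
  60 → stock rod 5 (new)  [load 60/65]
  30 → stock rod 6 (new)  [load 30/65]
6 stock rods opened.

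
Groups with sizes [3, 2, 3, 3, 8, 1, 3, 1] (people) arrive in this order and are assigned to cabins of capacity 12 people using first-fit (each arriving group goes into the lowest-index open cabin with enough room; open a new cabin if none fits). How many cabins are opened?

  3 → cabin 1 (new)  [load 3/12]
  2 → cabin 1  [load 5/12]
  3 → cabin 1  [load 8/12]
  3 → cabin 1  [load 11/12]
  8 → cabin 2 (new)  [load 8/12]
  1 → cabin 1  [load 12/12]
  3 → cabin 2  [load 11/12]
  1 → cabin 2  [load 12/12]
2 cabins opened.

2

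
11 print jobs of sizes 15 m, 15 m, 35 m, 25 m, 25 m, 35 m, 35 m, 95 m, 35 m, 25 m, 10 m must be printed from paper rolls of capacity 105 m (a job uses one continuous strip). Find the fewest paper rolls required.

4

Total = 95 + 35 + 35 + 35 + 35 + 25 + 25 + 25 + 15 + 15 + 10 = 350 m.
Lower bound: ⌈350/105⌉ = 4 paper rolls.
A packing using 4 paper rolls:
  roll 1: 95 + 10 = 105
  roll 2: 35 + 35 + 35 = 105
  roll 3: 35 + 25 + 25 + 15 = 100
  roll 4: 25 + 15 = 40
This matches the lower bound, so 4 is optimal.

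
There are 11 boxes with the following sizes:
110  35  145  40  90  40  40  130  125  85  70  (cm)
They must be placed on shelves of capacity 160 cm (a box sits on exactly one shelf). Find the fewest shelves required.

Total = 145 + 130 + 125 + 110 + 90 + 85 + 70 + 40 + 40 + 40 + 35 = 910 cm.
Lower bound: ⌈910/160⌉ = 6 shelves.
A packing using 7 shelves:
  shelf 1: 145 = 145
  shelf 2: 130 = 130
  shelf 3: 125 + 35 = 160
  shelf 4: 110 + 40 = 150
  shelf 5: 90 + 70 = 160
  shelf 6: 85 + 40 = 125
  shelf 7: 40 = 40
No arrangement into 6 shelves stays within capacity, so 7 is optimal.

7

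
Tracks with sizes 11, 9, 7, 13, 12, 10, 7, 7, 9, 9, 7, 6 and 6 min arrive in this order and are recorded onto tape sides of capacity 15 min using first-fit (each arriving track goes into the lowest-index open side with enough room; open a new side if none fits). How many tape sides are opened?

  11 → side 1 (new)  [load 11/15]
  9 → side 2 (new)  [load 9/15]
  7 → side 3 (new)  [load 7/15]
  13 → side 4 (new)  [load 13/15]
  12 → side 5 (new)  [load 12/15]
  10 → side 6 (new)  [load 10/15]
  7 → side 3  [load 14/15]
  7 → side 7 (new)  [load 7/15]
  9 → side 8 (new)  [load 9/15]
  9 → side 9 (new)  [load 9/15]
  7 → side 7  [load 14/15]
  6 → side 2  [load 15/15]
  6 → side 8  [load 15/15]
9 tape sides opened.

9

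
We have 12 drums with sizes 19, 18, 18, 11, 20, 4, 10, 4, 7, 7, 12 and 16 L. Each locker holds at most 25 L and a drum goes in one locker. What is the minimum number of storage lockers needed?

Total = 20 + 19 + 18 + 18 + 16 + 12 + 11 + 10 + 7 + 7 + 4 + 4 = 146 L.
Lower bound: ⌈146/25⌉ = 6 storage lockers.
A packing using 7 storage lockers:
  locker 1: 20 + 4 = 24
  locker 2: 19 + 4 = 23
  locker 3: 18 + 7 = 25
  locker 4: 18 + 7 = 25
  locker 5: 16 = 16
  locker 6: 12 + 11 = 23
  locker 7: 10 = 10
No arrangement into 6 storage lockers stays within capacity, so 7 is optimal.

7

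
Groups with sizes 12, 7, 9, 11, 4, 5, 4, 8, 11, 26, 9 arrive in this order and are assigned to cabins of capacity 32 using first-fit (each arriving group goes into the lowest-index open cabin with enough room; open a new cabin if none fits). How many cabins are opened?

4

  12 → cabin 1 (new)  [load 12/32]
  7 → cabin 1  [load 19/32]
  9 → cabin 1  [load 28/32]
  11 → cabin 2 (new)  [load 11/32]
  4 → cabin 1  [load 32/32]
  5 → cabin 2  [load 16/32]
  4 → cabin 2  [load 20/32]
  8 → cabin 2  [load 28/32]
  11 → cabin 3 (new)  [load 11/32]
  26 → cabin 4 (new)  [load 26/32]
  9 → cabin 3  [load 20/32]
4 cabins opened.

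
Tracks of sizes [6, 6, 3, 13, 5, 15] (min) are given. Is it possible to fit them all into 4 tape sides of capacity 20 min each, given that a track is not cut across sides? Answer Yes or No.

A valid assignment using 3 tape sides:
  side 1: 15 + 5 = 20
  side 2: 13 + 6 = 19
  side 3: 6 + 3 = 9
That uses only 3 ≤ 4, so 4 tape sides are enough.

Yes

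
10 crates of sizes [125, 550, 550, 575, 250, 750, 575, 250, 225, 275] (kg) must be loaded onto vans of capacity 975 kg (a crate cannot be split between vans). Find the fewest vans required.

5

Total = 750 + 575 + 575 + 550 + 550 + 275 + 250 + 250 + 225 + 125 = 4125 kg.
Lower bound: ⌈4125/975⌉ = 5 vans.
A packing using 5 vans:
  van 1: 750 + 225 = 975
  van 2: 575 + 275 + 125 = 975
  van 3: 575 + 250 = 825
  van 4: 550 + 250 = 800
  van 5: 550 = 550
This matches the lower bound, so 5 is optimal.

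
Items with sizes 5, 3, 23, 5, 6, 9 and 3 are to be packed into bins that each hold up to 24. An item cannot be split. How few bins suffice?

Total = 23 + 9 + 6 + 5 + 5 + 3 + 3 = 54.
Lower bound: ⌈54/24⌉ = 3 bins.
A packing using 3 bins:
  bin 1: 23 = 23
  bin 2: 9 + 6 + 5 + 3 = 23
  bin 3: 5 + 3 = 8
This matches the lower bound, so 3 is optimal.

3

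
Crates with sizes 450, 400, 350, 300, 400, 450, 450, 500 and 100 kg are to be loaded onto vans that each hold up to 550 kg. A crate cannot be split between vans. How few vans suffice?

8

Total = 500 + 450 + 450 + 450 + 400 + 400 + 350 + 300 + 100 = 3400 kg.
Lower bound: ⌈3400/550⌉ = 7 vans.
Also, 8 crates each exceed 275 kg, and no two of those can share a van, so at least 8 vans are needed.
A packing using 8 vans:
  van 1: 500 = 500
  van 2: 450 + 100 = 550
  van 3: 450 = 450
  van 4: 450 = 450
  van 5: 400 = 400
  van 6: 400 = 400
  van 7: 350 = 350
  van 8: 300 = 300
This matches the lower bound, so 8 is optimal.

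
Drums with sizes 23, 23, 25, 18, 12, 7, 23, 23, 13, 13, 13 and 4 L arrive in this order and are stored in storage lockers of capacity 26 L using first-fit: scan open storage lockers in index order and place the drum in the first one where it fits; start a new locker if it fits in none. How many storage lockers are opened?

  23 → locker 1 (new)  [load 23/26]
  23 → locker 2 (new)  [load 23/26]
  25 → locker 3 (new)  [load 25/26]
  18 → locker 4 (new)  [load 18/26]
  12 → locker 5 (new)  [load 12/26]
  7 → locker 4  [load 25/26]
  23 → locker 6 (new)  [load 23/26]
  23 → locker 7 (new)  [load 23/26]
  13 → locker 5  [load 25/26]
  13 → locker 8 (new)  [load 13/26]
  13 → locker 8  [load 26/26]
  4 → locker 9 (new)  [load 4/26]
9 storage lockers opened.

9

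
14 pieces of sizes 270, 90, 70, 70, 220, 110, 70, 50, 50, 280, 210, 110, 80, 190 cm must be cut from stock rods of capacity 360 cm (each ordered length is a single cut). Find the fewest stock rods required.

Total = 280 + 270 + 220 + 210 + 190 + 110 + 110 + 90 + 80 + 70 + 70 + 70 + 50 + 50 = 1870 cm.
Lower bound: ⌈1870/360⌉ = 6 stock rods.
A packing using 6 stock rods:
  stock rod 1: 280 + 80 = 360
  stock rod 2: 270 + 90 = 360
  stock rod 3: 220 + 110 = 330
  stock rod 4: 210 + 110 = 320
  stock rod 5: 190 + 70 + 70 = 330
  stock rod 6: 70 + 50 + 50 = 170
This matches the lower bound, so 6 is optimal.

6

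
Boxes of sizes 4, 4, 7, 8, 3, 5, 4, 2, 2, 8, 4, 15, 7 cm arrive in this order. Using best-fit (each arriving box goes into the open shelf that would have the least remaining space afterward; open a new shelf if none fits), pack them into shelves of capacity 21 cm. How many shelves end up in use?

  4 → shelf 1 (new)  [load 4/21]
  4 → shelf 1  [load 8/21]
  7 → shelf 1  [load 15/21]
  8 → shelf 2 (new)  [load 8/21]
  3 → shelf 1  [load 18/21]
  5 → shelf 2  [load 13/21]
  4 → shelf 2  [load 17/21]
  2 → shelf 1  [load 20/21]
  2 → shelf 2  [load 19/21]
  8 → shelf 3 (new)  [load 8/21]
  4 → shelf 3  [load 12/21]
  15 → shelf 4 (new)  [load 15/21]
  7 → shelf 3  [load 19/21]
4 shelves opened.

4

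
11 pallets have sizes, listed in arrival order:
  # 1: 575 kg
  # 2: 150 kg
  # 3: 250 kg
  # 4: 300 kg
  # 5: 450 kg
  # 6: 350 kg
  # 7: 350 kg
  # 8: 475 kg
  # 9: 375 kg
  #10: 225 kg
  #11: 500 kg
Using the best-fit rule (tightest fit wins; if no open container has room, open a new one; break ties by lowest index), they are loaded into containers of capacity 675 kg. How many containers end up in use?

  575 → container 1 (new)  [load 575/675]
  150 → container 2 (new)  [load 150/675]
  250 → container 2  [load 400/675]
  300 → container 3 (new)  [load 300/675]
  450 → container 4 (new)  [load 450/675]
  350 → container 3  [load 650/675]
  350 → container 5 (new)  [load 350/675]
  475 → container 6 (new)  [load 475/675]
  375 → container 7 (new)  [load 375/675]
  225 → container 4  [load 675/675]
  500 → container 8 (new)  [load 500/675]
8 containers opened.

8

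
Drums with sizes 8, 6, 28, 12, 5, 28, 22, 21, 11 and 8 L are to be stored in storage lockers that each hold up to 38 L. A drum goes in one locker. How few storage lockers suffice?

5

Total = 28 + 28 + 22 + 21 + 12 + 11 + 8 + 8 + 6 + 5 = 149 L.
Lower bound: ⌈149/38⌉ = 4 storage lockers.
A packing using 5 storage lockers:
  locker 1: 28 + 8 = 36
  locker 2: 28 + 8 = 36
  locker 3: 22 + 12 = 34
  locker 4: 21 + 11 + 6 = 38
  locker 5: 5 = 5
No arrangement into 4 storage lockers stays within capacity, so 5 is optimal.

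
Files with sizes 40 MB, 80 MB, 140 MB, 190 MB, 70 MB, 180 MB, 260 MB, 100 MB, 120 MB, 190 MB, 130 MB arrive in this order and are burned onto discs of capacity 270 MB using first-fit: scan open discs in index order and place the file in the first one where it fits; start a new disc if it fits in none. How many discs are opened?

  40 → disc 1 (new)  [load 40/270]
  80 → disc 1  [load 120/270]
  140 → disc 1  [load 260/270]
  190 → disc 2 (new)  [load 190/270]
  70 → disc 2  [load 260/270]
  180 → disc 3 (new)  [load 180/270]
  260 → disc 4 (new)  [load 260/270]
  100 → disc 5 (new)  [load 100/270]
  120 → disc 5  [load 220/270]
  190 → disc 6 (new)  [load 190/270]
  130 → disc 7 (new)  [load 130/270]
7 discs opened.

7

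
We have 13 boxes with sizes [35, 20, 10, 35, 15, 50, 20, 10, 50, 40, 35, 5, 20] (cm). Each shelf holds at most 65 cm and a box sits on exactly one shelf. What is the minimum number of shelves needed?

6

Total = 50 + 50 + 40 + 35 + 35 + 35 + 20 + 20 + 20 + 15 + 10 + 10 + 5 = 345 cm.
Lower bound: ⌈345/65⌉ = 6 shelves.
A packing using 6 shelves:
  shelf 1: 50 + 15 = 65
  shelf 2: 50 + 10 + 5 = 65
  shelf 3: 40 + 20 = 60
  shelf 4: 35 + 20 + 10 = 65
  shelf 5: 35 + 20 = 55
  shelf 6: 35 = 35
This matches the lower bound, so 6 is optimal.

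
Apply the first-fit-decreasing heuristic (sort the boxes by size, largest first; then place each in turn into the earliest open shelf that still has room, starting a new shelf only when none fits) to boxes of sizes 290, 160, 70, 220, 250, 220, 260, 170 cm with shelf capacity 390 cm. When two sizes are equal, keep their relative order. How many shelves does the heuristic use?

Sorted descending: 290, 260, 250, 220, 220, 170, 160, 70.
  290 → shelf 1 (new)  [load 290/390]
  260 → shelf 2 (new)  [load 260/390]
  250 → shelf 3 (new)  [load 250/390]
  220 → shelf 4 (new)  [load 220/390]
  220 → shelf 5 (new)  [load 220/390]
  170 → shelf 4  [load 390/390]
  160 → shelf 5  [load 380/390]
  70 → shelf 1  [load 360/390]
5 shelves opened.

5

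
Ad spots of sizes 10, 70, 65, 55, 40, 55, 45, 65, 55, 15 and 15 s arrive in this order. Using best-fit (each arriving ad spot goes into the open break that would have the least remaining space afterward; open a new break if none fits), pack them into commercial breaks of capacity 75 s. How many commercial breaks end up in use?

  10 → break 1 (new)  [load 10/75]
  70 → break 2 (new)  [load 70/75]
  65 → break 1  [load 75/75]
  55 → break 3 (new)  [load 55/75]
  40 → break 4 (new)  [load 40/75]
  55 → break 5 (new)  [load 55/75]
  45 → break 6 (new)  [load 45/75]
  65 → break 7 (new)  [load 65/75]
  55 → break 8 (new)  [load 55/75]
  15 → break 3  [load 70/75]
  15 → break 5  [load 70/75]
8 commercial breaks opened.

8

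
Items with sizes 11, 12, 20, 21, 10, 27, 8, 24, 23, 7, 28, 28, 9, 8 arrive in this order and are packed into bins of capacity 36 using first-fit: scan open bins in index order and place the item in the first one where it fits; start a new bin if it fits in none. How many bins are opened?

  11 → bin 1 (new)  [load 11/36]
  12 → bin 1  [load 23/36]
  20 → bin 2 (new)  [load 20/36]
  21 → bin 3 (new)  [load 21/36]
  10 → bin 1  [load 33/36]
  27 → bin 4 (new)  [load 27/36]
  8 → bin 2  [load 28/36]
  24 → bin 5 (new)  [load 24/36]
  23 → bin 6 (new)  [load 23/36]
  7 → bin 2  [load 35/36]
  28 → bin 7 (new)  [load 28/36]
  28 → bin 8 (new)  [load 28/36]
  9 → bin 3  [load 30/36]
  8 → bin 4  [load 35/36]
8 bins opened.

8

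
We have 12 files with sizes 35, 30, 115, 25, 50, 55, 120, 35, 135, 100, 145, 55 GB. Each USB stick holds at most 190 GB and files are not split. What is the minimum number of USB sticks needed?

5

Total = 145 + 135 + 120 + 115 + 100 + 55 + 55 + 50 + 35 + 35 + 30 + 25 = 900 GB.
Lower bound: ⌈900/190⌉ = 5 USB sticks.
A packing using 5 USB sticks:
  USB stick 1: 145 + 35 = 180
  USB stick 2: 135 + 55 = 190
  USB stick 3: 120 + 55 = 175
  USB stick 4: 115 + 50 + 25 = 190
  USB stick 5: 100 + 35 + 30 = 165
This matches the lower bound, so 5 is optimal.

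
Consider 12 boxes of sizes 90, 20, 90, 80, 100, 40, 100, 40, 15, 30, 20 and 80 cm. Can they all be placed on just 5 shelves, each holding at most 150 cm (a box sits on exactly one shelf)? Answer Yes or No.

No

Total = 705 cm; ⌈705/150⌉ = 5.
6 boxes each exceed half the capacity and cannot share a shelf, forcing at least 6 shelves.
At least 6 shelves are required, but only 5 are allowed.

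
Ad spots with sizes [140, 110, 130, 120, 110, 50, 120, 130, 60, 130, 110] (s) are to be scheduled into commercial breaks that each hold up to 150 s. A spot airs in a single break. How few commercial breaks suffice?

10

Total = 140 + 130 + 130 + 130 + 120 + 120 + 110 + 110 + 110 + 60 + 50 = 1210 s.
Lower bound: ⌈1210/150⌉ = 9 commercial breaks.
A packing using 10 commercial breaks:
  break 1: 140 = 140
  break 2: 130 = 130
  break 3: 130 = 130
  break 4: 130 = 130
  break 5: 120 = 120
  break 6: 120 = 120
  break 7: 110 = 110
  break 8: 110 = 110
  break 9: 110 = 110
  break 10: 60 + 50 = 110
No arrangement into 9 commercial breaks stays within capacity, so 10 is optimal.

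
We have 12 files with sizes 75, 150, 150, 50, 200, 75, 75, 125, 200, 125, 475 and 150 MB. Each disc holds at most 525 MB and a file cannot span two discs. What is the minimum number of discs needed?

4

Total = 475 + 200 + 200 + 150 + 150 + 150 + 125 + 125 + 75 + 75 + 75 + 50 = 1850 MB.
Lower bound: ⌈1850/525⌉ = 4 discs.
A packing using 4 discs:
  disc 1: 475 + 50 = 525
  disc 2: 200 + 200 + 125 = 525
  disc 3: 150 + 150 + 150 + 75 = 525
  disc 4: 125 + 75 + 75 = 275
This matches the lower bound, so 4 is optimal.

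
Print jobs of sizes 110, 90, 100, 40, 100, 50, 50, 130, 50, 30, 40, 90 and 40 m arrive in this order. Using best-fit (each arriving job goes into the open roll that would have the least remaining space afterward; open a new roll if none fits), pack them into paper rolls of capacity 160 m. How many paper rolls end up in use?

7

  110 → roll 1 (new)  [load 110/160]
  90 → roll 2 (new)  [load 90/160]
  100 → roll 3 (new)  [load 100/160]
  40 → roll 1  [load 150/160]
  100 → roll 4 (new)  [load 100/160]
  50 → roll 3  [load 150/160]
  50 → roll 4  [load 150/160]
  130 → roll 5 (new)  [load 130/160]
  50 → roll 2  [load 140/160]
  30 → roll 5  [load 160/160]
  40 → roll 6 (new)  [load 40/160]
  90 → roll 6  [load 130/160]
  40 → roll 7 (new)  [load 40/160]
7 paper rolls opened.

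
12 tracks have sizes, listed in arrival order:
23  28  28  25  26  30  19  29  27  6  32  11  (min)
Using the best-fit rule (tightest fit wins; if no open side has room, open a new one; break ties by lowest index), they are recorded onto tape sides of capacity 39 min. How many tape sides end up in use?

10

  23 → side 1 (new)  [load 23/39]
  28 → side 2 (new)  [load 28/39]
  28 → side 3 (new)  [load 28/39]
  25 → side 4 (new)  [load 25/39]
  26 → side 5 (new)  [load 26/39]
  30 → side 6 (new)  [load 30/39]
  19 → side 7 (new)  [load 19/39]
  29 → side 8 (new)  [load 29/39]
  27 → side 9 (new)  [load 27/39]
  6 → side 6  [load 36/39]
  32 → side 10 (new)  [load 32/39]
  11 → side 2  [load 39/39]
10 tape sides opened.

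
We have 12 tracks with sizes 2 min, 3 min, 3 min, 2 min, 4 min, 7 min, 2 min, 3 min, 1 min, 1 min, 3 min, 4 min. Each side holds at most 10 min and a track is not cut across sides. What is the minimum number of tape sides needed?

Total = 7 + 4 + 4 + 3 + 3 + 3 + 3 + 2 + 2 + 2 + 1 + 1 = 35 min.
Lower bound: ⌈35/10⌉ = 4 tape sides.
A packing using 4 tape sides:
  side 1: 7 + 3 = 10
  side 2: 4 + 4 + 2 = 10
  side 3: 3 + 3 + 3 + 1 = 10
  side 4: 2 + 2 + 1 = 5
This matches the lower bound, so 4 is optimal.

4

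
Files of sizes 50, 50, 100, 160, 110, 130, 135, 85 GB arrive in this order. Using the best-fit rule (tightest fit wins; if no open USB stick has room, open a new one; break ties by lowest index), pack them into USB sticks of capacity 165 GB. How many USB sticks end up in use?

  50 → USB stick 1 (new)  [load 50/165]
  50 → USB stick 1  [load 100/165]
  100 → USB stick 2 (new)  [load 100/165]
  160 → USB stick 3 (new)  [load 160/165]
  110 → USB stick 4 (new)  [load 110/165]
  130 → USB stick 5 (new)  [load 130/165]
  135 → USB stick 6 (new)  [load 135/165]
  85 → USB stick 7 (new)  [load 85/165]
7 USB sticks opened.

7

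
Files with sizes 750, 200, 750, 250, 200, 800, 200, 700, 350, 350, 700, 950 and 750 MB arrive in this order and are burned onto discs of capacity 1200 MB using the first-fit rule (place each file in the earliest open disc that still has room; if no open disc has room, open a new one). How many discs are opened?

7

  750 → disc 1 (new)  [load 750/1200]
  200 → disc 1  [load 950/1200]
  750 → disc 2 (new)  [load 750/1200]
  250 → disc 1  [load 1200/1200]
  200 → disc 2  [load 950/1200]
  800 → disc 3 (new)  [load 800/1200]
  200 → disc 2  [load 1150/1200]
  700 → disc 4 (new)  [load 700/1200]
  350 → disc 3  [load 1150/1200]
  350 → disc 4  [load 1050/1200]
  700 → disc 5 (new)  [load 700/1200]
  950 → disc 6 (new)  [load 950/1200]
  750 → disc 7 (new)  [load 750/1200]
7 discs opened.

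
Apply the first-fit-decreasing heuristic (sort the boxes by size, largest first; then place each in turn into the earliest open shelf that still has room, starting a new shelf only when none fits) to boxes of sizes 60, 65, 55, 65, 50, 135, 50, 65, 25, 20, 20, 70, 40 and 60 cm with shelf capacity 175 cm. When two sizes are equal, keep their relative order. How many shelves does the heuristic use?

Sorted descending: 135, 70, 65, 65, 65, 60, 60, 55, 50, 50, 40, 25, 20, 20.
  135 → shelf 1 (new)  [load 135/175]
  70 → shelf 2 (new)  [load 70/175]
  65 → shelf 2  [load 135/175]
  65 → shelf 3 (new)  [load 65/175]
  65 → shelf 3  [load 130/175]
  60 → shelf 4 (new)  [load 60/175]
  60 → shelf 4  [load 120/175]
  55 → shelf 4  [load 175/175]
  50 → shelf 5 (new)  [load 50/175]
  50 → shelf 5  [load 100/175]
  40 → shelf 1  [load 175/175]
  25 → shelf 2  [load 160/175]
  20 → shelf 3  [load 150/175]
  20 → shelf 3  [load 170/175]
5 shelves opened.

5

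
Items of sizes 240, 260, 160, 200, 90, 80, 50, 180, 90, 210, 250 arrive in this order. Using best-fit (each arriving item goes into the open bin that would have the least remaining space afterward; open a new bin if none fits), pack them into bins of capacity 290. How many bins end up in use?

7

  240 → bin 1 (new)  [load 240/290]
  260 → bin 2 (new)  [load 260/290]
  160 → bin 3 (new)  [load 160/290]
  200 → bin 4 (new)  [load 200/290]
  90 → bin 4  [load 290/290]
  80 → bin 3  [load 240/290]
  50 → bin 1  [load 290/290]
  180 → bin 5 (new)  [load 180/290]
  90 → bin 5  [load 270/290]
  210 → bin 6 (new)  [load 210/290]
  250 → bin 7 (new)  [load 250/290]
7 bins opened.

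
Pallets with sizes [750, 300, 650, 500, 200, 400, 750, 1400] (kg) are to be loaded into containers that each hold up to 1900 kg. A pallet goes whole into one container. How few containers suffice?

3

Total = 1400 + 750 + 750 + 650 + 500 + 400 + 300 + 200 = 4950 kg.
Lower bound: ⌈4950/1900⌉ = 3 containers.
A packing using 3 containers:
  container 1: 1400 + 500 = 1900
  container 2: 750 + 750 + 400 = 1900
  container 3: 650 + 300 + 200 = 1150
This matches the lower bound, so 3 is optimal.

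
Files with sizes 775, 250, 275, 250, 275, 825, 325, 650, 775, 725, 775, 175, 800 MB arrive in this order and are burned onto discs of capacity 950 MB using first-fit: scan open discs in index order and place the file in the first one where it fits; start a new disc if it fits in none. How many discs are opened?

  775 → disc 1 (new)  [load 775/950]
  250 → disc 2 (new)  [load 250/950]
  275 → disc 2  [load 525/950]
  250 → disc 2  [load 775/950]
  275 → disc 3 (new)  [load 275/950]
  825 → disc 4 (new)  [load 825/950]
  325 → disc 3  [load 600/950]
  650 → disc 5 (new)  [load 650/950]
  775 → disc 6 (new)  [load 775/950]
  725 → disc 7 (new)  [load 725/950]
  775 → disc 8 (new)  [load 775/950]
  175 → disc 1  [load 950/950]
  800 → disc 9 (new)  [load 800/950]
9 discs opened.

9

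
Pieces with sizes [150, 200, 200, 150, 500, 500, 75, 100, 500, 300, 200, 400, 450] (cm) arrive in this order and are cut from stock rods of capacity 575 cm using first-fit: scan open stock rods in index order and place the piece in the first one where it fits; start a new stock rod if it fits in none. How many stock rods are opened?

8

  150 → stock rod 1 (new)  [load 150/575]
  200 → stock rod 1  [load 350/575]
  200 → stock rod 1  [load 550/575]
  150 → stock rod 2 (new)  [load 150/575]
  500 → stock rod 3 (new)  [load 500/575]
  500 → stock rod 4 (new)  [load 500/575]
  75 → stock rod 2  [load 225/575]
  100 → stock rod 2  [load 325/575]
  500 → stock rod 5 (new)  [load 500/575]
  300 → stock rod 6 (new)  [load 300/575]
  200 → stock rod 2  [load 525/575]
  400 → stock rod 7 (new)  [load 400/575]
  450 → stock rod 8 (new)  [load 450/575]
8 stock rods opened.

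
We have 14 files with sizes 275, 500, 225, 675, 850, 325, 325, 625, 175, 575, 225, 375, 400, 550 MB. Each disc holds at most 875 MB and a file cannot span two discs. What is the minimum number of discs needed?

8

Total = 850 + 675 + 625 + 575 + 550 + 500 + 400 + 375 + 325 + 325 + 275 + 225 + 225 + 175 = 6100 MB.
Lower bound: ⌈6100/875⌉ = 7 discs.
A packing using 8 discs:
  disc 1: 850 = 850
  disc 2: 675 + 175 = 850
  disc 3: 625 + 225 = 850
  disc 4: 575 + 275 = 850
  disc 5: 550 + 325 = 875
  disc 6: 500 + 375 = 875
  disc 7: 400 + 325 = 725
  disc 8: 225 = 225
No arrangement into 7 discs stays within capacity, so 8 is optimal.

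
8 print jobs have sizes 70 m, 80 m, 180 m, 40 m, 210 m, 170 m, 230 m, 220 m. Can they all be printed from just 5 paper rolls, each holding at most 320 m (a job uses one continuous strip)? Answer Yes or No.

Yes

A valid assignment using 5 paper rolls:
  roll 1: 230 + 80 = 310
  roll 2: 220 + 70 = 290
  roll 3: 210 + 40 = 250
  roll 4: 180 = 180
  roll 5: 170 = 170
Every load is within 320 m, so 5 paper rolls suffice.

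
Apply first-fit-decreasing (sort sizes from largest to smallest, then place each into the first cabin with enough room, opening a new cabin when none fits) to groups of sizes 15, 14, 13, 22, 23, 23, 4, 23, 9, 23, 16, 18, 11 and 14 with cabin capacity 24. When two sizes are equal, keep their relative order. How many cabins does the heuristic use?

Sorted descending: 23, 23, 23, 23, 22, 18, 16, 15, 14, 14, 13, 11, 9, 4.
  23 → cabin 1 (new)  [load 23/24]
  23 → cabin 2 (new)  [load 23/24]
  23 → cabin 3 (new)  [load 23/24]
  23 → cabin 4 (new)  [load 23/24]
  22 → cabin 5 (new)  [load 22/24]
  18 → cabin 6 (new)  [load 18/24]
  16 → cabin 7 (new)  [load 16/24]
  15 → cabin 8 (new)  [load 15/24]
  14 → cabin 9 (new)  [load 14/24]
  14 → cabin 10 (new)  [load 14/24]
  13 → cabin 11 (new)  [load 13/24]
  11 → cabin 11  [load 24/24]
  9 → cabin 8  [load 24/24]
  4 → cabin 6  [load 22/24]
11 cabins opened.

11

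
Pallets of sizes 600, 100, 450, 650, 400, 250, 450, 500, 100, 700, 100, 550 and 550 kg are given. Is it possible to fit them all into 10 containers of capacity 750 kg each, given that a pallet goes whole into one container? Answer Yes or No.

A valid assignment using 9 containers:
  container 1: 700 = 700
  container 2: 650 + 100 = 750
  container 3: 600 + 100 = 700
  container 4: 550 + 100 = 650
  container 5: 550 = 550
  container 6: 500 + 250 = 750
  container 7: 450 = 450
  container 8: 450 = 450
  container 9: 400 = 400
That uses only 9 ≤ 10, so 10 containers are enough.

Yes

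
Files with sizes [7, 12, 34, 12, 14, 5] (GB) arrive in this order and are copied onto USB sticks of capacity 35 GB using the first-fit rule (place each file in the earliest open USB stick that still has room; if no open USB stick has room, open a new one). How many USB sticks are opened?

  7 → USB stick 1 (new)  [load 7/35]
  12 → USB stick 1  [load 19/35]
  34 → USB stick 2 (new)  [load 34/35]
  12 → USB stick 1  [load 31/35]
  14 → USB stick 3 (new)  [load 14/35]
  5 → USB stick 3  [load 19/35]
3 USB sticks opened.

3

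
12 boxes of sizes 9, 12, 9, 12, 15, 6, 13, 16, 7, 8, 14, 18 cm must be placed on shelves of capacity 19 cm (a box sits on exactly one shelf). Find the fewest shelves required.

Total = 18 + 16 + 15 + 14 + 13 + 12 + 12 + 9 + 9 + 8 + 7 + 6 = 139 cm.
Lower bound: ⌈139/19⌉ = 8 shelves.
A packing using 9 shelves:
  shelf 1: 18 = 18
  shelf 2: 16 = 16
  shelf 3: 15 = 15
  shelf 4: 14 = 14
  shelf 5: 13 + 6 = 19
  shelf 6: 12 + 7 = 19
  shelf 7: 12 = 12
  shelf 8: 9 + 9 = 18
  shelf 9: 8 = 8
No arrangement into 8 shelves stays within capacity, so 9 is optimal.

9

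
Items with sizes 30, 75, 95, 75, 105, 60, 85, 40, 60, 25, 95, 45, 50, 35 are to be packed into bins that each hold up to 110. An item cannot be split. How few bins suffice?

Total = 105 + 95 + 95 + 85 + 75 + 75 + 60 + 60 + 50 + 45 + 40 + 35 + 30 + 25 = 875.
Lower bound: ⌈875/110⌉ = 8 bins.
A packing using 9 bins:
  bin 1: 105 = 105
  bin 2: 95 = 95
  bin 3: 95 = 95
  bin 4: 85 + 25 = 110
  bin 5: 75 + 35 = 110
  bin 6: 75 + 30 = 105
  bin 7: 60 + 50 = 110
  bin 8: 60 + 45 = 105
  bin 9: 40 = 40
No arrangement into 8 bins stays within capacity, so 9 is optimal.

9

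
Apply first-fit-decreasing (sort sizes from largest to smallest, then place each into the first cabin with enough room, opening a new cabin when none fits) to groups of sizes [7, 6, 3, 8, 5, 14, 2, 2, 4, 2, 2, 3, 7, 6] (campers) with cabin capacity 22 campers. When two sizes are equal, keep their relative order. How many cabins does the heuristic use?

4

Sorted descending: 14, 8, 7, 7, 6, 6, 5, 4, 3, 3, 2, 2, 2, 2.
  14 → cabin 1 (new)  [load 14/22]
  8 → cabin 1  [load 22/22]
  7 → cabin 2 (new)  [load 7/22]
  7 → cabin 2  [load 14/22]
  6 → cabin 2  [load 20/22]
  6 → cabin 3 (new)  [load 6/22]
  5 → cabin 3  [load 11/22]
  4 → cabin 3  [load 15/22]
  3 → cabin 3  [load 18/22]
  3 → cabin 3  [load 21/22]
  2 → cabin 2  [load 22/22]
  2 → cabin 4 (new)  [load 2/22]
  2 → cabin 4  [load 4/22]
  2 → cabin 4  [load 6/22]
4 cabins opened.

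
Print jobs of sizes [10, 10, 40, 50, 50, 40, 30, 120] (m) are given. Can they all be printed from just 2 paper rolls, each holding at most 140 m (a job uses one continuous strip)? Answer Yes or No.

Total = 350 m; ⌈350/140⌉ = 3.
At least 3 paper rolls are required, but only 2 are allowed.

No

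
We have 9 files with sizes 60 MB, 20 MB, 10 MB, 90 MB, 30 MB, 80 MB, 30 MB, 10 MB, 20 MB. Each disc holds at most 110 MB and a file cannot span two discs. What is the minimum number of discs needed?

4

Total = 90 + 80 + 60 + 30 + 30 + 20 + 20 + 10 + 10 = 350 MB.
Lower bound: ⌈350/110⌉ = 4 discs.
A packing using 4 discs:
  disc 1: 90 + 20 = 110
  disc 2: 80 + 30 = 110
  disc 3: 60 + 30 + 20 = 110
  disc 4: 10 + 10 = 20
This matches the lower bound, so 4 is optimal.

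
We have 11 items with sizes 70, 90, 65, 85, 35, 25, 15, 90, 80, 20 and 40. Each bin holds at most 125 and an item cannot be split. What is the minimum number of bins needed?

6

Total = 90 + 90 + 85 + 80 + 70 + 65 + 40 + 35 + 25 + 20 + 15 = 615.
Lower bound: ⌈615/125⌉ = 5 bins.
Also, 6 items each exceed 125/2, and no two of those can share a bin, so at least 6 bins are needed.
A packing using 6 bins:
  bin 1: 90 + 35 = 125
  bin 2: 90 + 25 = 115
  bin 3: 85 + 40 = 125
  bin 4: 80 + 20 + 15 = 115
  bin 5: 70 = 70
  bin 6: 65 = 65
This matches the lower bound, so 6 is optimal.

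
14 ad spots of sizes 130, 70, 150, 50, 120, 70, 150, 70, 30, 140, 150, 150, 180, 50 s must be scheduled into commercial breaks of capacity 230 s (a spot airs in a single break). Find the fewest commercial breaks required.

8

Total = 180 + 150 + 150 + 150 + 150 + 140 + 130 + 120 + 70 + 70 + 70 + 50 + 50 + 30 = 1510 s.
Lower bound: ⌈1510/230⌉ = 7 commercial breaks.
Also, 8 ad spots each exceed 115 s, and no two of those can share a break, so at least 8 commercial breaks are needed.
A packing using 8 commercial breaks:
  break 1: 180 + 50 = 230
  break 2: 150 + 70 = 220
  break 3: 150 + 70 = 220
  break 4: 150 + 70 = 220
  break 5: 150 + 50 + 30 = 230
  break 6: 140 = 140
  break 7: 130 = 130
  break 8: 120 = 120
This matches the lower bound, so 8 is optimal.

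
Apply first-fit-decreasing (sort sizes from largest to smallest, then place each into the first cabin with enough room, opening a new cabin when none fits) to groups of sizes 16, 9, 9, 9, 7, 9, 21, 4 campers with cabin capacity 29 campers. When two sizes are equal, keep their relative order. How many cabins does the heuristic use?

3

Sorted descending: 21, 16, 9, 9, 9, 9, 7, 4.
  21 → cabin 1 (new)  [load 21/29]
  16 → cabin 2 (new)  [load 16/29]
  9 → cabin 2  [load 25/29]
  9 → cabin 3 (new)  [load 9/29]
  9 → cabin 3  [load 18/29]
  9 → cabin 3  [load 27/29]
  7 → cabin 1  [load 28/29]
  4 → cabin 2  [load 29/29]
3 cabins opened.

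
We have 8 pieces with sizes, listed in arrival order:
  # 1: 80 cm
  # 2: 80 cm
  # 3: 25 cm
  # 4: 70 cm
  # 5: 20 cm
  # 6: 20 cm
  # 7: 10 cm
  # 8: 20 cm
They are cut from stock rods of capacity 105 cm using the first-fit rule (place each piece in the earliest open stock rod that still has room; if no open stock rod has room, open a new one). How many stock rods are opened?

4

  80 → stock rod 1 (new)  [load 80/105]
  80 → stock rod 2 (new)  [load 80/105]
  25 → stock rod 1  [load 105/105]
  70 → stock rod 3 (new)  [load 70/105]
  20 → stock rod 2  [load 100/105]
  20 → stock rod 3  [load 90/105]
  10 → stock rod 3  [load 100/105]
  20 → stock rod 4 (new)  [load 20/105]
4 stock rods opened.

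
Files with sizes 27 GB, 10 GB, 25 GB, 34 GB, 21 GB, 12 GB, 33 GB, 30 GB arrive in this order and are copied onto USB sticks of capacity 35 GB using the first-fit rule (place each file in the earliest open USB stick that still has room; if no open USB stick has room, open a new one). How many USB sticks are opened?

  27 → USB stick 1 (new)  [load 27/35]
  10 → USB stick 2 (new)  [load 10/35]
  25 → USB stick 2  [load 35/35]
  34 → USB stick 3 (new)  [load 34/35]
  21 → USB stick 4 (new)  [load 21/35]
  12 → USB stick 4  [load 33/35]
  33 → USB stick 5 (new)  [load 33/35]
  30 → USB stick 6 (new)  [load 30/35]
6 USB sticks opened.

6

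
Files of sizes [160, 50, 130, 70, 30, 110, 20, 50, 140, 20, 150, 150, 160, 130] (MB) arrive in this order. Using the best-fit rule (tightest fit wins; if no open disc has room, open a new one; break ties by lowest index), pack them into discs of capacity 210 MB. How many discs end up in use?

8

  160 → disc 1 (new)  [load 160/210]
  50 → disc 1  [load 210/210]
  130 → disc 2 (new)  [load 130/210]
  70 → disc 2  [load 200/210]
  30 → disc 3 (new)  [load 30/210]
  110 → disc 3  [load 140/210]
  20 → disc 3  [load 160/210]
  50 → disc 3  [load 210/210]
  140 → disc 4 (new)  [load 140/210]
  20 → disc 4  [load 160/210]
  150 → disc 5 (new)  [load 150/210]
  150 → disc 6 (new)  [load 150/210]
  160 → disc 7 (new)  [load 160/210]
  130 → disc 8 (new)  [load 130/210]
8 discs opened.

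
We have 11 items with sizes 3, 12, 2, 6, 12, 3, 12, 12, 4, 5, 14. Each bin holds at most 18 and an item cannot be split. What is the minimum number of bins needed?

5

Total = 14 + 12 + 12 + 12 + 12 + 6 + 5 + 4 + 3 + 3 + 2 = 85.
Lower bound: ⌈85/18⌉ = 5 bins.
A packing using 5 bins:
  bin 1: 14 + 4 = 18
  bin 2: 12 + 6 = 18
  bin 3: 12 + 5 = 17
  bin 4: 12 + 3 + 3 = 18
  bin 5: 12 + 2 = 14
This matches the lower bound, so 5 is optimal.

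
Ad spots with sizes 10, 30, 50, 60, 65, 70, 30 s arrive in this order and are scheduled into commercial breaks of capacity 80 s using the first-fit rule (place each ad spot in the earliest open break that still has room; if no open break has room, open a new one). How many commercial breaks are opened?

  10 → break 1 (new)  [load 10/80]
  30 → break 1  [load 40/80]
  50 → break 2 (new)  [load 50/80]
  60 → break 3 (new)  [load 60/80]
  65 → break 4 (new)  [load 65/80]
  70 → break 5 (new)  [load 70/80]
  30 → break 1  [load 70/80]
5 commercial breaks opened.

5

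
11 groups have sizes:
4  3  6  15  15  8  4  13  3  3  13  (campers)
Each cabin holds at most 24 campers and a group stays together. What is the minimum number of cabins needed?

Total = 15 + 15 + 13 + 13 + 8 + 6 + 4 + 4 + 3 + 3 + 3 = 87 campers.
Lower bound: ⌈87/24⌉ = 4 cabins.
A packing using 4 cabins:
  cabin 1: 15 + 8 = 23
  cabin 2: 15 + 6 + 3 = 24
  cabin 3: 13 + 4 + 4 + 3 = 24
  cabin 4: 13 + 3 = 16
This matches the lower bound, so 4 is optimal.

4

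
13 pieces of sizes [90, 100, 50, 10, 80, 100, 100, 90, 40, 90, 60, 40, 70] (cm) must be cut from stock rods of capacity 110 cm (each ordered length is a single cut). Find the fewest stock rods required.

Total = 100 + 100 + 100 + 90 + 90 + 90 + 80 + 70 + 60 + 50 + 40 + 40 + 10 = 920 cm.
Lower bound: ⌈920/110⌉ = 9 stock rods.
A packing using 10 stock rods:
  stock rod 1: 100 + 10 = 110
  stock rod 2: 100 = 100
  stock rod 3: 100 = 100
  stock rod 4: 90 = 90
  stock rod 5: 90 = 90
  stock rod 6: 90 = 90
  stock rod 7: 80 = 80
  stock rod 8: 70 + 40 = 110
  stock rod 9: 60 + 50 = 110
  stock rod 10: 40 = 40
No arrangement into 9 stock rods stays within capacity, so 10 is optimal.

10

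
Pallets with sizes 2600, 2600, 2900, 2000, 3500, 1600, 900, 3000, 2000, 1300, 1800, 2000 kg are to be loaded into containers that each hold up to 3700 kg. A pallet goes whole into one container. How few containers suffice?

Total = 3500 + 3000 + 2900 + 2600 + 2600 + 2000 + 2000 + 2000 + 1800 + 1600 + 1300 + 900 = 26200 kg.
Lower bound: ⌈26200/3700⌉ = 8 containers.
A packing using 9 containers:
  container 1: 3500 = 3500
  container 2: 3000 = 3000
  container 3: 2900 = 2900
  container 4: 2600 + 900 = 3500
  container 5: 2600 = 2600
  container 6: 2000 + 1600 = 3600
  container 7: 2000 + 1300 = 3300
  container 8: 2000 = 2000
  container 9: 1800 = 1800
No arrangement into 8 containers stays within capacity, so 9 is optimal.

9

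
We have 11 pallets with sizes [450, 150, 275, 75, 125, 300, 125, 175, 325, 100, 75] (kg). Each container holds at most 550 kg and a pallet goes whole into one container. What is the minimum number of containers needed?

4

Total = 450 + 325 + 300 + 275 + 175 + 150 + 125 + 125 + 100 + 75 + 75 = 2175 kg.
Lower bound: ⌈2175/550⌉ = 4 containers.
A packing using 4 containers:
  container 1: 450 + 100 = 550
  container 2: 325 + 150 + 75 = 550
  container 3: 300 + 175 + 75 = 550
  container 4: 275 + 125 + 125 = 525
This matches the lower bound, so 4 is optimal.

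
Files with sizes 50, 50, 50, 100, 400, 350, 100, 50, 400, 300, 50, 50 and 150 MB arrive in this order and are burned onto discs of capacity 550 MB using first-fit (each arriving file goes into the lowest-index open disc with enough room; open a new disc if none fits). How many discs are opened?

5

  50 → disc 1 (new)  [load 50/550]
  50 → disc 1  [load 100/550]
  50 → disc 1  [load 150/550]
  100 → disc 1  [load 250/550]
  400 → disc 2 (new)  [load 400/550]
  350 → disc 3 (new)  [load 350/550]
  100 → disc 1  [load 350/550]
  50 → disc 1  [load 400/550]
  400 → disc 4 (new)  [load 400/550]
  300 → disc 5 (new)  [load 300/550]
  50 → disc 1  [load 450/550]
  50 → disc 1  [load 500/550]
  150 → disc 2  [load 550/550]
5 discs opened.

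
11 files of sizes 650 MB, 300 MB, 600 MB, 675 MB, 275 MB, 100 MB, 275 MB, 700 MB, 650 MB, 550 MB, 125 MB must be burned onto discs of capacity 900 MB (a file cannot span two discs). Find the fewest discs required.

7

Total = 700 + 675 + 650 + 650 + 600 + 550 + 300 + 275 + 275 + 125 + 100 = 4900 MB.
Lower bound: ⌈4900/900⌉ = 6 discs.
A packing using 7 discs:
  disc 1: 700 + 125 = 825
  disc 2: 675 + 100 = 775
  disc 3: 650 = 650
  disc 4: 650 = 650
  disc 5: 600 + 300 = 900
  disc 6: 550 + 275 = 825
  disc 7: 275 = 275
No arrangement into 6 discs stays within capacity, so 7 is optimal.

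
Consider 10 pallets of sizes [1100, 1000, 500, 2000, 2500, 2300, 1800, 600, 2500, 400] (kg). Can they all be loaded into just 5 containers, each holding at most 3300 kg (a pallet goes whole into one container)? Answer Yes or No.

A valid assignment using 5 containers:
  container 1: 2500 + 600 = 3100
  container 2: 2500 + 500 = 3000
  container 3: 2300 + 1000 = 3300
  container 4: 2000 + 1100 = 3100
  container 5: 1800 + 400 = 2200
Every load is within 3300 kg, so 5 containers suffice.

Yes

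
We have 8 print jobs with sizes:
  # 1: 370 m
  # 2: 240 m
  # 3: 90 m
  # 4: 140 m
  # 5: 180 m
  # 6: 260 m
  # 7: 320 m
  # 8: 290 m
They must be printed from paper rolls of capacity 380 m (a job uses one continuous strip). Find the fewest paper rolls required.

Total = 370 + 320 + 290 + 260 + 240 + 180 + 140 + 90 = 1890 m.
Lower bound: ⌈1890/380⌉ = 5 paper rolls.
A packing using 6 paper rolls:
  roll 1: 370 = 370
  roll 2: 320 = 320
  roll 3: 290 + 90 = 380
  roll 4: 260 = 260
  roll 5: 240 + 140 = 380
  roll 6: 180 = 180
No arrangement into 5 paper rolls stays within capacity, so 6 is optimal.

6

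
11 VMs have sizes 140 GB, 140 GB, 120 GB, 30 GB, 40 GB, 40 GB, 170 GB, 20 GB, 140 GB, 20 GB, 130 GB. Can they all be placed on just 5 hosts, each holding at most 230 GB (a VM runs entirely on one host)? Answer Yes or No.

Total = 990 GB; ⌈990/230⌉ = 5.
6 VMs each exceed half the capacity and cannot share a host, forcing at least 6 hosts.
At least 6 hosts are required, but only 5 are allowed.

No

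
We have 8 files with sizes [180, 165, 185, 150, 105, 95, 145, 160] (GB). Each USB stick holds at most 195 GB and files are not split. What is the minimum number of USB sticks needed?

Total = 185 + 180 + 165 + 160 + 150 + 145 + 105 + 95 = 1185 GB.
Lower bound: ⌈1185/195⌉ = 7 USB sticks.
A packing using 8 USB sticks:
  USB stick 1: 185 = 185
  USB stick 2: 180 = 180
  USB stick 3: 165 = 165
  USB stick 4: 160 = 160
  USB stick 5: 150 = 150
  USB stick 6: 145 = 145
  USB stick 7: 105 = 105
  USB stick 8: 95 = 95
No arrangement into 7 USB sticks stays within capacity, so 8 is optimal.

8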